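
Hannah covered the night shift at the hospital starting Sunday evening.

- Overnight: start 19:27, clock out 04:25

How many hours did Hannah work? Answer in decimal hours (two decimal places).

Overnight: 19:27 → midnight = 4 h 33 min; midnight → 04:25 = 4 h 25 min; span 8 h 58 min

8.97 hours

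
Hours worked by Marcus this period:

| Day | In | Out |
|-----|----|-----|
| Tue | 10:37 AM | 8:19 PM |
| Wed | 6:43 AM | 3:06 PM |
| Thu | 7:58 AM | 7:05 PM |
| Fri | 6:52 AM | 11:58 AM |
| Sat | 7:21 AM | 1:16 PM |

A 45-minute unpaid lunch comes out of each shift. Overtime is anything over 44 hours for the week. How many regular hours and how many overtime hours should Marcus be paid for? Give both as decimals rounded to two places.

Regular 36.47 hours, overtime 0.00 hours

Tue: 10:37 AM–8:19 PM = 9 h 42 min; less 45 min break → 8 h 57 min
Wed: 6:43 AM–3:06 PM = 8 h 23 min; less 45 min break → 7 h 38 min
Thu: 7:58 AM–7:05 PM = 11 h 7 min; less 45 min break → 10 h 22 min
Fri: 6:52 AM–11:58 AM = 5 h 6 min; less 45 min break → 4 h 21 min
Sat: 7:21 AM–1:16 PM = 5 h 55 min; less 45 min break → 5 h 10 min
Total worked: 36 h 28 min = 36.47 h.
Threshold 44 h → overtime 0 h 0 min, regular 36 h 28 min.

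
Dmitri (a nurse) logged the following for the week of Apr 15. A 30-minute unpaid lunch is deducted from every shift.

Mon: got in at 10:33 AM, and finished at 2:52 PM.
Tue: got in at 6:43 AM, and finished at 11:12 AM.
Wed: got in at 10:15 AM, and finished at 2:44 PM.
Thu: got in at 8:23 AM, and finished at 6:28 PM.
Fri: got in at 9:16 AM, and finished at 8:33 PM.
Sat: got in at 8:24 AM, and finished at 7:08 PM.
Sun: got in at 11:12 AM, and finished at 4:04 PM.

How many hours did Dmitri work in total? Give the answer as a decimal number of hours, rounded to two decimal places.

Mon: 10:33 AM–2:52 PM = 4 h 19 min; less 30 min break → 3 h 49 min
Tue: 6:43 AM–11:12 AM = 4 h 29 min; less 30 min break → 3 h 59 min
Wed: 10:15 AM–2:44 PM = 4 h 29 min; less 30 min break → 3 h 59 min
Thu: 8:23 AM–6:28 PM = 10 h 5 min; less 30 min break → 9 h 35 min
Fri: 9:16 AM–8:33 PM = 11 h 17 min; less 30 min break → 10 h 47 min
Sat: 8:24 AM–7:08 PM = 10 h 44 min; less 30 min break → 10 h 14 min
Sun: 11:12 AM–4:04 PM = 4 h 52 min; less 30 min break → 4 h 22 min
Total: 3 h 49 min + 3 h 59 min + 3 h 59 min + 9 h 35 min + 10 h 47 min + 10 h 14 min + 4 h 22 min = 46 h 45 min.

46.75 hours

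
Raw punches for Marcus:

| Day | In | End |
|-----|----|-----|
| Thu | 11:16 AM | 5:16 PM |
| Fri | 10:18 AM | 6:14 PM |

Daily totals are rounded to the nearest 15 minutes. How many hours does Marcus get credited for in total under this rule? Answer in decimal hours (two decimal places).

Thu: 11:16 AM–5:16 PM = 6 h 0 min → rounds to 6 h 0 min
Fri: 10:18 AM–6:14 PM = 7 h 56 min → rounds to 8 h 0 min
Total credited: 14 h 0 min.

14.00 hours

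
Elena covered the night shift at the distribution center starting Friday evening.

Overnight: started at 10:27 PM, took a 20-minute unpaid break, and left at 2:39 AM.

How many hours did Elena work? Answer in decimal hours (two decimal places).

Overnight: 10:27 PM → midnight = 1 h 33 min; midnight → 2:39 AM = 2 h 39 min; span 4 h 12 min; less 20 min break → 3 h 52 min

3.87 hours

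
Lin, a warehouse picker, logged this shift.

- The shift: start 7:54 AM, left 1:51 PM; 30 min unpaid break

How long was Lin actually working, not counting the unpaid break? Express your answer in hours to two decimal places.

5.45 hours

The shift: 7:54 AM–1:51 PM = 5 h 57 min; less 30 min break → 5 h 27 min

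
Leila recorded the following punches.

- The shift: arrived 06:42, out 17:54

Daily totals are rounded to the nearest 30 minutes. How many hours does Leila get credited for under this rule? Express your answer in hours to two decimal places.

The shift: 06:42–17:54 = 11 h 12 min → rounds to 11 h 0 min

11.00 hours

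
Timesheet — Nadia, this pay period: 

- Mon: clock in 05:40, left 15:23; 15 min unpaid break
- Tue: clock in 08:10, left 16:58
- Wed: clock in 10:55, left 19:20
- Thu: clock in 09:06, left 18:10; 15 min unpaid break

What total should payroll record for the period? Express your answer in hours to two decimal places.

35.50 hours

Mon: 05:40–15:23 = 9 h 43 min; less 15 min break → 9 h 28 min
Tue: 08:10–16:58 = 8 h 48 min
Wed: 10:55–19:20 = 8 h 25 min
Thu: 09:06–18:10 = 9 h 4 min; less 15 min break → 8 h 49 min
Total: 9 h 28 min + 8 h 48 min + 8 h 25 min + 8 h 49 min = 35 h 30 min.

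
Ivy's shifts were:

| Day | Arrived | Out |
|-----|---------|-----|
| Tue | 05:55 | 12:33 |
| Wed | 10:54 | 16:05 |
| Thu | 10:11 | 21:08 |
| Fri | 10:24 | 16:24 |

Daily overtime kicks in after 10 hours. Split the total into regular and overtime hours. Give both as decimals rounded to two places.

Regular 27.82 hours, overtime 0.95 hours

Tue: 05:55–12:33 = 6 h 38 min
Wed: 10:54–16:05 = 5 h 11 min
Thu: 10:11–21:08 = 10 h 57 min
Fri: 10:24–16:24 = 6 h 0 min
Tue reg 6 h 38 min / OT 0 h 0 min; Wed reg 5 h 11 min / OT 0 h 0 min; Thu reg 10 h 0 min / OT 0 h 57 min; Fri reg 6 h 0 min / OT 0 h 0 min.
Totals: regular 27 h 49 min, overtime 0 h 57 min.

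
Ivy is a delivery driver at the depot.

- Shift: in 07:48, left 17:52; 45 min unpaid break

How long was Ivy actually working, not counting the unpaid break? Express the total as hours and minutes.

9 h 19 min

Shift: 07:48–17:52 = 10 h 4 min; less 45 min break → 9 h 19 min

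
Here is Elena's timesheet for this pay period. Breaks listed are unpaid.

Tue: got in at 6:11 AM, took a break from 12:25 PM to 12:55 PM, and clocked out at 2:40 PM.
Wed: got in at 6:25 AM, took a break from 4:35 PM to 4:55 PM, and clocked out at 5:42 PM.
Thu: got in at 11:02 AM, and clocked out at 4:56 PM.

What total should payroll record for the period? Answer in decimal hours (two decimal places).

24.83 hours

Tue: 6:11 AM–2:40 PM = 8 h 29 min; less 30 min break → 7 h 59 min
Wed: 6:25 AM–5:42 PM = 11 h 17 min; less 20 min break → 10 h 57 min
Thu: 11:02 AM–4:56 PM = 5 h 54 min
Total: 7 h 59 min + 10 h 57 min + 5 h 54 min = 24 h 50 min.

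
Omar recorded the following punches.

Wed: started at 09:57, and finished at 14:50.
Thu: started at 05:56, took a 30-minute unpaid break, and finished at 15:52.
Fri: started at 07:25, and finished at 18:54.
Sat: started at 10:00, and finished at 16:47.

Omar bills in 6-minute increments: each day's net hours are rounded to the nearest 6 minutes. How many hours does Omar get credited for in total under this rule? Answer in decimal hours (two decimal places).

Wed: 09:57–14:50 = 4 h 53 min → rounds to 4 h 54 min
Thu: 05:56–15:52 = 9 h 56 min − 30 min = 9 h 26 min → rounds to 9 h 24 min
Fri: 07:25–18:54 = 11 h 29 min → rounds to 11 h 30 min
Sat: 10:00–16:47 = 6 h 47 min → rounds to 6 h 48 min
Total credited: 32 h 36 min.

32.60 hours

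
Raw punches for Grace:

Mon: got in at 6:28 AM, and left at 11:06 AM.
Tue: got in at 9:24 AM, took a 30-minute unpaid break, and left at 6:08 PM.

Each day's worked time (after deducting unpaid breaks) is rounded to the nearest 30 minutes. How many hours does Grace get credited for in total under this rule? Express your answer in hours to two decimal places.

Mon: 6:28 AM–11:06 AM = 4 h 38 min → rounds to 4 h 30 min
Tue: 9:24 AM–6:08 PM = 8 h 44 min − 30 min = 8 h 14 min → rounds to 8 h 0 min
Total credited: 12 h 30 min.

12.50 hours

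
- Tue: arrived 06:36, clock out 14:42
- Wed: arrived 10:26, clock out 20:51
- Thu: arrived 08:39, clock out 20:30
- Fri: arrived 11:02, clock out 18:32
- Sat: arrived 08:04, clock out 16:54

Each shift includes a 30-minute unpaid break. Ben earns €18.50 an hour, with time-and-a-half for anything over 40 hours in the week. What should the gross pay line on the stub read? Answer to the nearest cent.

€856.55

Tue: 06:36–14:42 = 8 h 6 min; less 30 min break → 7 h 36 min
Wed: 10:26–20:51 = 10 h 25 min; less 30 min break → 9 h 55 min
Thu: 08:39–20:30 = 11 h 51 min; less 30 min break → 11 h 21 min
Fri: 11:02–18:32 = 7 h 30 min; less 30 min break → 7 h 0 min
Sat: 08:04–16:54 = 8 h 50 min; less 30 min break → 8 h 20 min
Total worked: 44 h 12 min = 2652 min.
Regular 40 h 0 min = 2400 min at €18.50/h; overtime 4 h 12 min = 252 min at €27.75/h.
Pay = (2400 × €18.50 + 252 × €27.75) ÷ 60 = €856.55.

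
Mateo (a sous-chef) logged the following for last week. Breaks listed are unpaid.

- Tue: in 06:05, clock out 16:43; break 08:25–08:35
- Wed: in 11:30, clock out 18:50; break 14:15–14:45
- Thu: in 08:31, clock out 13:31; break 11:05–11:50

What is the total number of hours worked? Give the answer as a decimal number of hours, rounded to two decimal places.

Tue: 06:05–16:43 = 10 h 38 min; less 10 min break → 10 h 28 min
Wed: 11:30–18:50 = 7 h 20 min; less 30 min break → 6 h 50 min
Thu: 08:31–13:31 = 5 h 0 min; less 45 min break → 4 h 15 min
Total: 10 h 28 min + 6 h 50 min + 4 h 15 min = 21 h 33 min.

21.55 hours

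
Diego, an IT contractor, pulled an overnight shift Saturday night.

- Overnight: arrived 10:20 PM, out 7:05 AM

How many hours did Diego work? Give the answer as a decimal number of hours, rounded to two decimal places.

Overnight: 10:20 PM → midnight = 1 h 40 min; midnight → 7:05 AM = 7 h 5 min; span 8 h 45 min

8.75 hours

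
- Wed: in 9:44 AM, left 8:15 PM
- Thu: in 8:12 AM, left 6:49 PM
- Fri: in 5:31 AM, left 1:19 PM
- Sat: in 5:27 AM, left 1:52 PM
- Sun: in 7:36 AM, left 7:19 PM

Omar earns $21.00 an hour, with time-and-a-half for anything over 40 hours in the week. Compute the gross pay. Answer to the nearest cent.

$1125.60

Wed: 9:44 AM–8:15 PM = 10 h 31 min
Thu: 8:12 AM–6:49 PM = 10 h 37 min
Fri: 5:31 AM–1:19 PM = 7 h 48 min
Sat: 5:27 AM–1:52 PM = 8 h 25 min
Sun: 7:36 AM–7:19 PM = 11 h 43 min
Total worked: 49 h 4 min = 2944 min.
Regular 40 h 0 min = 2400 min at $21.00/h; overtime 9 h 4 min = 544 min at $31.50/h.
Pay = (2400 × $21.00 + 544 × $31.50) ÷ 60 = $1125.60.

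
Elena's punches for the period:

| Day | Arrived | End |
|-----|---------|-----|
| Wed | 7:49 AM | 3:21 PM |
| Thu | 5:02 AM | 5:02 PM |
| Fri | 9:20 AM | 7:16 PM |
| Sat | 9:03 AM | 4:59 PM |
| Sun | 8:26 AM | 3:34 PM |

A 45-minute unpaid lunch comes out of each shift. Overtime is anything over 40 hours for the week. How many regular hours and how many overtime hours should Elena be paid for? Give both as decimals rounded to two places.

Regular 40.00 hours, overtime 0.78 hours

Wed: 7:49 AM–3:21 PM = 7 h 32 min; less 45 min break → 6 h 47 min
Thu: 5:02 AM–5:02 PM = 12 h 0 min; less 45 min break → 11 h 15 min
Fri: 9:20 AM–7:16 PM = 9 h 56 min; less 45 min break → 9 h 11 min
Sat: 9:03 AM–4:59 PM = 7 h 56 min; less 45 min break → 7 h 11 min
Sun: 8:26 AM–3:34 PM = 7 h 8 min; less 45 min break → 6 h 23 min
Total worked: 40 h 47 min = 40.78 h.
Threshold 40 h → overtime 0 h 47 min, regular 40 h 0 min.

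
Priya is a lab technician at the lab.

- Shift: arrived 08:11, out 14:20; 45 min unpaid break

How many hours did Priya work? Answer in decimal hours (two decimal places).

Shift: 08:11–14:20 = 6 h 9 min; less 45 min break → 5 h 24 min

5.40 hours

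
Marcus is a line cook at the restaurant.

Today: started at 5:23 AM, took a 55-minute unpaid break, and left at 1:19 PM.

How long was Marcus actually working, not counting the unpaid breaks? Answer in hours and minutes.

7 h 1 min

Today: 5:23 AM–1:19 PM = 7 h 56 min; less 55 min break → 7 h 1 min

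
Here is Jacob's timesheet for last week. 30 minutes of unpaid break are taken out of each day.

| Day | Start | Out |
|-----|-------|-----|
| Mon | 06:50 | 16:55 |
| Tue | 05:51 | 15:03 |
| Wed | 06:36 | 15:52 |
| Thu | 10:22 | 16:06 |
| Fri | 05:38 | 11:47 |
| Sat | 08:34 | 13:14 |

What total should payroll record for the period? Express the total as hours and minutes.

Mon: 06:50–16:55 = 10 h 5 min; less 30 min break → 9 h 35 min
Tue: 05:51–15:03 = 9 h 12 min; less 30 min break → 8 h 42 min
Wed: 06:36–15:52 = 9 h 16 min; less 30 min break → 8 h 46 min
Thu: 10:22–16:06 = 5 h 44 min; less 30 min break → 5 h 14 min
Fri: 05:38–11:47 = 6 h 9 min; less 30 min break → 5 h 39 min
Sat: 08:34–13:14 = 4 h 40 min; less 30 min break → 4 h 10 min
Total: 9 h 35 min + 8 h 42 min + 8 h 46 min + 5 h 14 min + 5 h 39 min + 4 h 10 min = 42 h 6 min.

42 h 6 min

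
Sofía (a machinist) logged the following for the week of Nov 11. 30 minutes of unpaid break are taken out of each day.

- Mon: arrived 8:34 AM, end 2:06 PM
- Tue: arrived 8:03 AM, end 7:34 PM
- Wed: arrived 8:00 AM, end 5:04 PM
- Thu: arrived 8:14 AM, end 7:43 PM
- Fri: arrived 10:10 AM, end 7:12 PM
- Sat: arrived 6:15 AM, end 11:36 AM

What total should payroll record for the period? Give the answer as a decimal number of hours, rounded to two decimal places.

48.98 hours

Mon: 8:34 AM–2:06 PM = 5 h 32 min; less 30 min break → 5 h 2 min
Tue: 8:03 AM–7:34 PM = 11 h 31 min; less 30 min break → 11 h 1 min
Wed: 8:00 AM–5:04 PM = 9 h 4 min; less 30 min break → 8 h 34 min
Thu: 8:14 AM–7:43 PM = 11 h 29 min; less 30 min break → 10 h 59 min
Fri: 10:10 AM–7:12 PM = 9 h 2 min; less 30 min break → 8 h 32 min
Sat: 6:15 AM–11:36 AM = 5 h 21 min; less 30 min break → 4 h 51 min
Total: 5 h 2 min + 11 h 1 min + 8 h 34 min + 10 h 59 min + 8 h 32 min + 4 h 51 min = 48 h 59 min.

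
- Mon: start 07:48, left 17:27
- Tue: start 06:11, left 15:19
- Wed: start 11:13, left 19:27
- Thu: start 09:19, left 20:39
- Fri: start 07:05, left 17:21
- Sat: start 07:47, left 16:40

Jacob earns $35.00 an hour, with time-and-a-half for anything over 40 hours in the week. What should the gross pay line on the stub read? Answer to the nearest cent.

Mon: 07:48–17:27 = 9 h 39 min
Tue: 06:11–15:19 = 9 h 8 min
Wed: 11:13–19:27 = 8 h 14 min
Thu: 09:19–20:39 = 11 h 20 min
Fri: 07:05–17:21 = 10 h 16 min
Sat: 07:47–16:40 = 8 h 53 min
Total worked: 57 h 30 min = 3450 min.
Regular 40 h 0 min = 2400 min at $35.00/h; overtime 17 h 30 min = 1050 min at $52.50/h.
Pay = (2400 × $35.00 + 1050 × $52.50) ÷ 60 = $2318.75.

$2318.75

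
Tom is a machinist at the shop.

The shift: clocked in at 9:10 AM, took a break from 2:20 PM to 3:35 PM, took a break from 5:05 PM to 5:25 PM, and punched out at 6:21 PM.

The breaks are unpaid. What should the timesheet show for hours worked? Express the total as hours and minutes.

7 h 36 min

The shift: 9:10 AM–6:21 PM = 9 h 11 min; less 95 min break → 7 h 36 min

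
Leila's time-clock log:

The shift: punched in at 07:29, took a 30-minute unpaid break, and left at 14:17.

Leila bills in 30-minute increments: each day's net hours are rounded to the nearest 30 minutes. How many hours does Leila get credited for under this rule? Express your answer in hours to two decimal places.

6.50 hours

The shift: 07:29–14:17 = 6 h 48 min − 30 min = 6 h 18 min → rounds to 6 h 30 min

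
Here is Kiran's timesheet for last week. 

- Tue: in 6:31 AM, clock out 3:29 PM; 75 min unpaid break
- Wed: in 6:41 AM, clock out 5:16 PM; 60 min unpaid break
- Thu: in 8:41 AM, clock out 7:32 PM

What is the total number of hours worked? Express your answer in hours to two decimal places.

28.15 hours

Tue: 6:31 AM–3:29 PM = 8 h 58 min; less 75 min break → 7 h 43 min
Wed: 6:41 AM–5:16 PM = 10 h 35 min; less 60 min break → 9 h 35 min
Thu: 8:41 AM–7:32 PM = 10 h 51 min
Total: 7 h 43 min + 9 h 35 min + 10 h 51 min = 28 h 9 min.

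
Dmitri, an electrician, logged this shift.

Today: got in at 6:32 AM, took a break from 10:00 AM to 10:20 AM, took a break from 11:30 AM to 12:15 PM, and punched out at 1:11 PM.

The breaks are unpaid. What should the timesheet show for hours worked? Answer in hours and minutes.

Today: 6:32 AM–1:11 PM = 6 h 39 min; less 65 min break → 5 h 34 min

5 h 34 min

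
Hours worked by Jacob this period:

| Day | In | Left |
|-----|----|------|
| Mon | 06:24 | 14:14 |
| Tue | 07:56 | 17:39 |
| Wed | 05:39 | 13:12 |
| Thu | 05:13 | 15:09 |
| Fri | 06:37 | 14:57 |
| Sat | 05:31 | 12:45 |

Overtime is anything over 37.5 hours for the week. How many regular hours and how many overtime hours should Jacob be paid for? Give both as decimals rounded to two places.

Mon: 06:24–14:14 = 7 h 50 min
Tue: 07:56–17:39 = 9 h 43 min
Wed: 05:39–13:12 = 7 h 33 min
Thu: 05:13–15:09 = 9 h 56 min
Fri: 06:37–14:57 = 8 h 20 min
Sat: 05:31–12:45 = 7 h 14 min
Total worked: 50 h 36 min = 50.60 h.
Threshold 37.5 h → overtime 13 h 6 min, regular 37 h 30 min.

Regular 37.50 hours, overtime 13.10 hours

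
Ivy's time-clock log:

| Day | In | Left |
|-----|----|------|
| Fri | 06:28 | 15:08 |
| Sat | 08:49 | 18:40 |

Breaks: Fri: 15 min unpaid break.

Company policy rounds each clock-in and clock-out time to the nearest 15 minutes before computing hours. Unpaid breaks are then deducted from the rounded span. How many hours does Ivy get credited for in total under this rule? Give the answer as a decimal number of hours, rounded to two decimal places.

18.50 hours

Fri: in 06:28→06:30, out 15:08→15:15; 8 h 45 min − 15 min = 8 h 30 min
Sat: in 08:49→08:45, out 18:40→18:45; 10 h 0 min
Total credited: 18 h 30 min.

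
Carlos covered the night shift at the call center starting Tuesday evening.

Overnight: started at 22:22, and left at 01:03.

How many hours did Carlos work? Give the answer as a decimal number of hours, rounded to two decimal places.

Overnight: 22:22 → midnight = 1 h 38 min; midnight → 01:03 = 1 h 3 min; span 2 h 41 min

2.68 hours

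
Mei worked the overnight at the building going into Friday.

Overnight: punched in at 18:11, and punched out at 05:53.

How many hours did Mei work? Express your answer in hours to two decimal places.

Overnight: 18:11 → midnight = 5 h 49 min; midnight → 05:53 = 5 h 53 min; span 11 h 42 min

11.70 hours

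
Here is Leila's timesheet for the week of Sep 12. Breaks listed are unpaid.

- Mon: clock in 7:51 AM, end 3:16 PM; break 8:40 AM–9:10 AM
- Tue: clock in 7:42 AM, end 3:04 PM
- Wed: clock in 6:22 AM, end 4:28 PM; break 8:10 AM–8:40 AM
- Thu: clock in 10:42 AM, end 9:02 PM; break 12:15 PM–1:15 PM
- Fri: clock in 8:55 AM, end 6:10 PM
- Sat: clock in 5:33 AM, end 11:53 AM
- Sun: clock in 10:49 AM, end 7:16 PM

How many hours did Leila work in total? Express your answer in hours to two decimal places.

57.25 hours

Mon: 7:51 AM–3:16 PM = 7 h 25 min; less 30 min break → 6 h 55 min
Tue: 7:42 AM–3:04 PM = 7 h 22 min
Wed: 6:22 AM–4:28 PM = 10 h 6 min; less 30 min break → 9 h 36 min
Thu: 10:42 AM–9:02 PM = 10 h 20 min; less 60 min break → 9 h 20 min
Fri: 8:55 AM–6:10 PM = 9 h 15 min
Sat: 5:33 AM–11:53 AM = 6 h 20 min
Sun: 10:49 AM–7:16 PM = 8 h 27 min
Total: 6 h 55 min + 7 h 22 min + 9 h 36 min + 9 h 20 min + 9 h 15 min + 6 h 20 min + 8 h 27 min = 57 h 15 min.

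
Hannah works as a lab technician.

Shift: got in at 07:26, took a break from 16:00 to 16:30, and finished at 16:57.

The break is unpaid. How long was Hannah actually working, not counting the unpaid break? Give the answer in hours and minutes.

9 h 1 min

Shift: 07:26–16:57 = 9 h 31 min; less 30 min break → 9 h 1 min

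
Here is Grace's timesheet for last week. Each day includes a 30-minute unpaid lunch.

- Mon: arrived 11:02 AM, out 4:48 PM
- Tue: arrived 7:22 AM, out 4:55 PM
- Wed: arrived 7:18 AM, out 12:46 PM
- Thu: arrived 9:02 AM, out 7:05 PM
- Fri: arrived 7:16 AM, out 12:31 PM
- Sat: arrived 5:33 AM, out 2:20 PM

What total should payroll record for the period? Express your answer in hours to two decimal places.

Mon: 11:02 AM–4:48 PM = 5 h 46 min; less 30 min break → 5 h 16 min
Tue: 7:22 AM–4:55 PM = 9 h 33 min; less 30 min break → 9 h 3 min
Wed: 7:18 AM–12:46 PM = 5 h 28 min; less 30 min break → 4 h 58 min
Thu: 9:02 AM–7:05 PM = 10 h 3 min; less 30 min break → 9 h 33 min
Fri: 7:16 AM–12:31 PM = 5 h 15 min; less 30 min break → 4 h 45 min
Sat: 5:33 AM–2:20 PM = 8 h 47 min; less 30 min break → 8 h 17 min
Total: 5 h 16 min + 9 h 3 min + 4 h 58 min + 9 h 33 min + 4 h 45 min + 8 h 17 min = 41 h 52 min.

41.87 hours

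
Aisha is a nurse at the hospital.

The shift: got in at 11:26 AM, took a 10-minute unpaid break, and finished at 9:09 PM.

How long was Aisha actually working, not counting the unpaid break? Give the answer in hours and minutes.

The shift: 11:26 AM–9:09 PM = 9 h 43 min; less 10 min break → 9 h 33 min

9 h 33 min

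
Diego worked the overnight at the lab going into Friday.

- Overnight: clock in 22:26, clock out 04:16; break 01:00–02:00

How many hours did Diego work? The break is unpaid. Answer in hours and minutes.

Overnight: 22:26 → midnight = 1 h 34 min; midnight → 04:16 = 4 h 16 min; span 5 h 50 min; less 60 min break → 4 h 50 min

4 h 50 min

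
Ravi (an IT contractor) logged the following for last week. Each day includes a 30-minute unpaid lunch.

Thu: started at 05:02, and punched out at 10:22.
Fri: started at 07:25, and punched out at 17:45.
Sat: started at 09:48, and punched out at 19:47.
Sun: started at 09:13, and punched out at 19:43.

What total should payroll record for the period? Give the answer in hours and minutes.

Thu: 05:02–10:22 = 5 h 20 min; less 30 min break → 4 h 50 min
Fri: 07:25–17:45 = 10 h 20 min; less 30 min break → 9 h 50 min
Sat: 09:48–19:47 = 9 h 59 min; less 30 min break → 9 h 29 min
Sun: 09:13–19:43 = 10 h 30 min; less 30 min break → 10 h 0 min
Total: 4 h 50 min + 9 h 50 min + 9 h 29 min + 10 h 0 min = 34 h 9 min.

34 h 9 min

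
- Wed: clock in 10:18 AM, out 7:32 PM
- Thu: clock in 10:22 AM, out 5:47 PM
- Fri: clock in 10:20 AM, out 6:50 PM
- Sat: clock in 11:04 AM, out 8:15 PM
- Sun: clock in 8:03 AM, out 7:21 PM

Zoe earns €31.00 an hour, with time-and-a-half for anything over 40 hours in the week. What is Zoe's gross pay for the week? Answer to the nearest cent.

€1501.95

Wed: 10:18 AM–7:32 PM = 9 h 14 min
Thu: 10:22 AM–5:47 PM = 7 h 25 min
Fri: 10:20 AM–6:50 PM = 8 h 30 min
Sat: 11:04 AM–8:15 PM = 9 h 11 min
Sun: 8:03 AM–7:21 PM = 11 h 18 min
Total worked: 45 h 38 min = 2738 min.
Regular 40 h 0 min = 2400 min at €31.00/h; overtime 5 h 38 min = 338 min at €46.50/h.
Pay = (2400 × €31.00 + 338 × €46.50) ÷ 60 = €1501.95.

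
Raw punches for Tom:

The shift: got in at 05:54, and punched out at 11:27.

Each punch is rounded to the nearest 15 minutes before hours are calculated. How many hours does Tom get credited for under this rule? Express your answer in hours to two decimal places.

The shift: in 05:54→06:00, out 11:27→11:30; 5 h 30 min

5.50 hours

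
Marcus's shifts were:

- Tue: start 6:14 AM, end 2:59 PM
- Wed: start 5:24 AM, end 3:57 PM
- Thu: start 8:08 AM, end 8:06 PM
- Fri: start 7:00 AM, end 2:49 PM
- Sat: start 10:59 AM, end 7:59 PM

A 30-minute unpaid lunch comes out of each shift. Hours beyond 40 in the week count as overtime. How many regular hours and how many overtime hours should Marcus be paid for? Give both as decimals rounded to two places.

Regular 40.00 hours, overtime 5.58 hours

Tue: 6:14 AM–2:59 PM = 8 h 45 min; less 30 min break → 8 h 15 min
Wed: 5:24 AM–3:57 PM = 10 h 33 min; less 30 min break → 10 h 3 min
Thu: 8:08 AM–8:06 PM = 11 h 58 min; less 30 min break → 11 h 28 min
Fri: 7:00 AM–2:49 PM = 7 h 49 min; less 30 min break → 7 h 19 min
Sat: 10:59 AM–7:59 PM = 9 h 0 min; less 30 min break → 8 h 30 min
Total worked: 45 h 35 min = 45.58 h.
Threshold 40 h → overtime 5 h 35 min, regular 40 h 0 min.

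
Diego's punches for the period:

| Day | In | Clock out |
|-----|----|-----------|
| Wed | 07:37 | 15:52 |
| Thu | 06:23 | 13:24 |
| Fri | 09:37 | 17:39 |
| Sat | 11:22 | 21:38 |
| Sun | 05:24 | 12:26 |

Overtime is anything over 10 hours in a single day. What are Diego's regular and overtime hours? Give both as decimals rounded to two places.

Regular 40.33 hours, overtime 0.27 hours

Wed: 07:37–15:52 = 8 h 15 min
Thu: 06:23–13:24 = 7 h 1 min
Fri: 09:37–17:39 = 8 h 2 min
Sat: 11:22–21:38 = 10 h 16 min
Sun: 05:24–12:26 = 7 h 2 min
Wed reg 8 h 15 min / OT 0 h 0 min; Thu reg 7 h 1 min / OT 0 h 0 min; Fri reg 8 h 2 min / OT 0 h 0 min; Sat reg 10 h 0 min / OT 0 h 16 min; Sun reg 7 h 2 min / OT 0 h 0 min.
Totals: regular 40 h 20 min, overtime 0 h 16 min.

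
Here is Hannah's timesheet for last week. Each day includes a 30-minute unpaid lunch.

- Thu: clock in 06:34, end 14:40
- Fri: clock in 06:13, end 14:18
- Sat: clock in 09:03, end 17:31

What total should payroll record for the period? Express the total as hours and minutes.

23 h 9 min

Thu: 06:34–14:40 = 8 h 6 min; less 30 min break → 7 h 36 min
Fri: 06:13–14:18 = 8 h 5 min; less 30 min break → 7 h 35 min
Sat: 09:03–17:31 = 8 h 28 min; less 30 min break → 7 h 58 min
Total: 7 h 36 min + 7 h 35 min + 7 h 58 min = 23 h 9 min.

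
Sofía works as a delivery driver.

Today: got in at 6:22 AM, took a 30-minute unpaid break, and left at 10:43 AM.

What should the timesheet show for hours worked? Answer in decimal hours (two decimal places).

Today: 6:22 AM–10:43 AM = 4 h 21 min; less 30 min break → 3 h 51 min

3.85 hours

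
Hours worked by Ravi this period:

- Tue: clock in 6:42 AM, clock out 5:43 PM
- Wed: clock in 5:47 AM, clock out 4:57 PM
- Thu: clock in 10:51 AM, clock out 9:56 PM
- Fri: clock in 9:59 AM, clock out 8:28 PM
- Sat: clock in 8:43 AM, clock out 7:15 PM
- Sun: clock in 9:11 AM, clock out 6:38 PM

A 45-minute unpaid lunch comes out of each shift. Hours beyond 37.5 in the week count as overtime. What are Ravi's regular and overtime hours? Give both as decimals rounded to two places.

Tue: 6:42 AM–5:43 PM = 11 h 1 min; less 45 min break → 10 h 16 min
Wed: 5:47 AM–4:57 PM = 11 h 10 min; less 45 min break → 10 h 25 min
Thu: 10:51 AM–9:56 PM = 11 h 5 min; less 45 min break → 10 h 20 min
Fri: 9:59 AM–8:28 PM = 10 h 29 min; less 45 min break → 9 h 44 min
Sat: 8:43 AM–7:15 PM = 10 h 32 min; less 45 min break → 9 h 47 min
Sun: 9:11 AM–6:38 PM = 9 h 27 min; less 45 min break → 8 h 42 min
Total worked: 59 h 14 min = 59.23 h.
Threshold 37.5 h → overtime 21 h 44 min, regular 37 h 30 min.

Regular 37.50 hours, overtime 21.73 hours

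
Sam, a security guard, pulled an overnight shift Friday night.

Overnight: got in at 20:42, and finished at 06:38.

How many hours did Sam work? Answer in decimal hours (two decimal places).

Overnight: 20:42 → midnight = 3 h 18 min; midnight → 06:38 = 6 h 38 min; span 9 h 56 min

9.93 hours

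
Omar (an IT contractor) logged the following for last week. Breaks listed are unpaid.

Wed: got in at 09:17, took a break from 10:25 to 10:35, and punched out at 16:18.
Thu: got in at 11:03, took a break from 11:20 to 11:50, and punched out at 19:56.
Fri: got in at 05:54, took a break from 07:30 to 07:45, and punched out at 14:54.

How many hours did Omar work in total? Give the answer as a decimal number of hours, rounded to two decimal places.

Wed: 09:17–16:18 = 7 h 1 min; less 10 min break → 6 h 51 min
Thu: 11:03–19:56 = 8 h 53 min; less 30 min break → 8 h 23 min
Fri: 05:54–14:54 = 9 h 0 min; less 15 min break → 8 h 45 min
Total: 6 h 51 min + 8 h 23 min + 8 h 45 min = 23 h 59 min.

23.98 hours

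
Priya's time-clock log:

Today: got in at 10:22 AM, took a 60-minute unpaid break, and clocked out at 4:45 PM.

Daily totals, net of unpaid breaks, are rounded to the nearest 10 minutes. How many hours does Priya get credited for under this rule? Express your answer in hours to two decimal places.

Today: 10:22 AM–4:45 PM = 6 h 23 min − 60 min = 5 h 23 min → rounds to 5 h 20 min

5.33 hours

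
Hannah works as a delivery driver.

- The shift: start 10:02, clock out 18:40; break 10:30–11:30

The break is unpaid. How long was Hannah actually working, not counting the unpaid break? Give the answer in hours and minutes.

7 h 38 min

The shift: 10:02–18:40 = 8 h 38 min; less 60 min break → 7 h 38 min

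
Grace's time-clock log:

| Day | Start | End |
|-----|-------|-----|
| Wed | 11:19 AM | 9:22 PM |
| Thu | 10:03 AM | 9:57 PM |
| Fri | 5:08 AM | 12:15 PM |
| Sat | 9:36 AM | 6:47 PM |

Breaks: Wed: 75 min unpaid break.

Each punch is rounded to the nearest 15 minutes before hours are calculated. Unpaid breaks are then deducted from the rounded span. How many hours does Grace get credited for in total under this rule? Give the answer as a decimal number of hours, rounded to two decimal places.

Wed: in 11:19 AM→11:15 AM, out 9:22 PM→9:15 PM; 10 h 0 min − 75 min = 8 h 45 min
Thu: in 10:03 AM→10:00 AM, out 9:57 PM→10:00 PM; 12 h 0 min
Fri: in 5:08 AM→5:15 AM, out 12:15 PM→12:15 PM; 7 h 0 min
Sat: in 9:36 AM→9:30 AM, out 6:47 PM→6:45 PM; 9 h 15 min
Total credited: 37 h 0 min.

37.00 hours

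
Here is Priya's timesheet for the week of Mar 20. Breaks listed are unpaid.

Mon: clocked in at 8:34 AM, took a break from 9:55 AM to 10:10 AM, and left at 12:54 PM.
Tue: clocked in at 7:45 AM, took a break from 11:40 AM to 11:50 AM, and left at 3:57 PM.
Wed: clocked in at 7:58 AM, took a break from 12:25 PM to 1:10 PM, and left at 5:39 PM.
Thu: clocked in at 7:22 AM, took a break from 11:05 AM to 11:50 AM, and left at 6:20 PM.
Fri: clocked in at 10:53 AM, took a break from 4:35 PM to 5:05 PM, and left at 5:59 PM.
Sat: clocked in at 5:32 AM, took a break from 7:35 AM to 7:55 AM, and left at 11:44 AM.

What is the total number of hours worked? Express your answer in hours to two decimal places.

43.73 hours

Mon: 8:34 AM–12:54 PM = 4 h 20 min; less 15 min break → 4 h 5 min
Tue: 7:45 AM–3:57 PM = 8 h 12 min; less 10 min break → 8 h 2 min
Wed: 7:58 AM–5:39 PM = 9 h 41 min; less 45 min break → 8 h 56 min
Thu: 7:22 AM–6:20 PM = 10 h 58 min; less 45 min break → 10 h 13 min
Fri: 10:53 AM–5:59 PM = 7 h 6 min; less 30 min break → 6 h 36 min
Sat: 5:32 AM–11:44 AM = 6 h 12 min; less 20 min break → 5 h 52 min
Total: 4 h 5 min + 8 h 2 min + 8 h 56 min + 10 h 13 min + 6 h 36 min + 5 h 52 min = 43 h 44 min.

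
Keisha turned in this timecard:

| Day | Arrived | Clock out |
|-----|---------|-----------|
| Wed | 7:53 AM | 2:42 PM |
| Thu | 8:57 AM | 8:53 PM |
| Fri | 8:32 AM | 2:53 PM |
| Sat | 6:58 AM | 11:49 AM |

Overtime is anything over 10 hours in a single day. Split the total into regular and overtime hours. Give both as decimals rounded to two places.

Wed: 7:53 AM–2:42 PM = 6 h 49 min
Thu: 8:57 AM–8:53 PM = 11 h 56 min
Fri: 8:32 AM–2:53 PM = 6 h 21 min
Sat: 6:58 AM–11:49 AM = 4 h 51 min
Wed reg 6 h 49 min / OT 0 h 0 min; Thu reg 10 h 0 min / OT 1 h 56 min; Fri reg 6 h 21 min / OT 0 h 0 min; Sat reg 4 h 51 min / OT 0 h 0 min.
Totals: regular 28 h 1 min, overtime 1 h 56 min.

Regular 28.02 hours, overtime 1.93 hours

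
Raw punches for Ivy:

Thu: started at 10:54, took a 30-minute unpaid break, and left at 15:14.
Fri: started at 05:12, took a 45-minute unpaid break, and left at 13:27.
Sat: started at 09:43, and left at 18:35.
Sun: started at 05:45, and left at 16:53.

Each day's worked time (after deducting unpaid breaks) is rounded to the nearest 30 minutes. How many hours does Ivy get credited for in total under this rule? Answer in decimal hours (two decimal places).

31.50 hours

Thu: 10:54–15:14 = 4 h 20 min − 30 min = 3 h 50 min → rounds to 4 h 0 min
Fri: 05:12–13:27 = 8 h 15 min − 45 min = 7 h 30 min → rounds to 7 h 30 min
Sat: 09:43–18:35 = 8 h 52 min → rounds to 9 h 0 min
Sun: 05:45–16:53 = 11 h 8 min → rounds to 11 h 0 min
Total credited: 31 h 30 min.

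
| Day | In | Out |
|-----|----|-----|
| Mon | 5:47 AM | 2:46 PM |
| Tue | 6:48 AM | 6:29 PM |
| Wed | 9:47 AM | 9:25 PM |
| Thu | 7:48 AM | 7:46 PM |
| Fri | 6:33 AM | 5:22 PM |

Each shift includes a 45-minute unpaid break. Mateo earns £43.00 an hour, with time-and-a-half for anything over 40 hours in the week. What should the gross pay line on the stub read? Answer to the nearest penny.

Mon: 5:47 AM–2:46 PM = 8 h 59 min; less 45 min break → 8 h 14 min
Tue: 6:48 AM–6:29 PM = 11 h 41 min; less 45 min break → 10 h 56 min
Wed: 9:47 AM–9:25 PM = 11 h 38 min; less 45 min break → 10 h 53 min
Thu: 7:48 AM–7:46 PM = 11 h 58 min; less 45 min break → 11 h 13 min
Fri: 6:33 AM–5:22 PM = 10 h 49 min; less 45 min break → 10 h 4 min
Total worked: 51 h 20 min = 3080 min.
Regular 40 h 0 min = 2400 min at £43.00/h; overtime 11 h 20 min = 680 min at £64.50/h.
Pay = (2400 × £43.00 + 680 × £64.50) ÷ 60 = £2451.00.

£2451.00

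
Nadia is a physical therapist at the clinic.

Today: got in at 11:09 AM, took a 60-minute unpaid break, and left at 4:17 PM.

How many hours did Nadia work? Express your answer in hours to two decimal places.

Today: 11:09 AM–4:17 PM = 5 h 8 min; less 60 min break → 4 h 8 min

4.13 hours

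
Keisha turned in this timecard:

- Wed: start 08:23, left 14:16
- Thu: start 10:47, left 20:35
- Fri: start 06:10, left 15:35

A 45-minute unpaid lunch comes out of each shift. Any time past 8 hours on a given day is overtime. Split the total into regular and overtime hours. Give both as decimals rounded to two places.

Regular 21.13 hours, overtime 1.72 hours

Wed: 08:23–14:16 = 5 h 53 min; less 45 min break → 5 h 8 min
Thu: 10:47–20:35 = 9 h 48 min; less 45 min break → 9 h 3 min
Fri: 06:10–15:35 = 9 h 25 min; less 45 min break → 8 h 40 min
Wed reg 5 h 8 min / OT 0 h 0 min; Thu reg 8 h 0 min / OT 1 h 3 min; Fri reg 8 h 0 min / OT 0 h 40 min.
Totals: regular 21 h 8 min, overtime 1 h 43 min.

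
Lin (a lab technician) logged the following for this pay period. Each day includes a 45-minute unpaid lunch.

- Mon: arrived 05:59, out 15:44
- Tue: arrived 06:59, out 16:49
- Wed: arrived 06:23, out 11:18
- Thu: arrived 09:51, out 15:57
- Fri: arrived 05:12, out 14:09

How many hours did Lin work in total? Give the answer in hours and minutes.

Mon: 05:59–15:44 = 9 h 45 min; less 45 min break → 9 h 0 min
Tue: 06:59–16:49 = 9 h 50 min; less 45 min break → 9 h 5 min
Wed: 06:23–11:18 = 4 h 55 min; less 45 min break → 4 h 10 min
Thu: 09:51–15:57 = 6 h 6 min; less 45 min break → 5 h 21 min
Fri: 05:12–14:09 = 8 h 57 min; less 45 min break → 8 h 12 min
Total: 9 h 0 min + 9 h 5 min + 4 h 10 min + 5 h 21 min + 8 h 12 min = 35 h 48 min.

35 h 48 min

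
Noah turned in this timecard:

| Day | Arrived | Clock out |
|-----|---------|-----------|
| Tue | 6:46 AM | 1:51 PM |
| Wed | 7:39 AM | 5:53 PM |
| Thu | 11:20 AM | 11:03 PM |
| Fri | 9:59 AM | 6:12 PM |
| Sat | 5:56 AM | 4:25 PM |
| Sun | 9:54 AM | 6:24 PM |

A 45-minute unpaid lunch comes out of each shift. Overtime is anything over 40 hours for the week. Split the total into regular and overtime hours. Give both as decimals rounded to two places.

Tue: 6:46 AM–1:51 PM = 7 h 5 min; less 45 min break → 6 h 20 min
Wed: 7:39 AM–5:53 PM = 10 h 14 min; less 45 min break → 9 h 29 min
Thu: 11:20 AM–11:03 PM = 11 h 43 min; less 45 min break → 10 h 58 min
Fri: 9:59 AM–6:12 PM = 8 h 13 min; less 45 min break → 7 h 28 min
Sat: 5:56 AM–4:25 PM = 10 h 29 min; less 45 min break → 9 h 44 min
Sun: 9:54 AM–6:24 PM = 8 h 30 min; less 45 min break → 7 h 45 min
Total worked: 51 h 44 min = 51.73 h.
Threshold 40 h → overtime 11 h 44 min, regular 40 h 0 min.

Regular 40.00 hours, overtime 11.73 hours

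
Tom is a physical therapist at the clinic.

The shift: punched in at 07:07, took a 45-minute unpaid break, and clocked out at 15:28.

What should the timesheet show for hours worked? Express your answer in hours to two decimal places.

The shift: 07:07–15:28 = 8 h 21 min; less 45 min break → 7 h 36 min

7.60 hours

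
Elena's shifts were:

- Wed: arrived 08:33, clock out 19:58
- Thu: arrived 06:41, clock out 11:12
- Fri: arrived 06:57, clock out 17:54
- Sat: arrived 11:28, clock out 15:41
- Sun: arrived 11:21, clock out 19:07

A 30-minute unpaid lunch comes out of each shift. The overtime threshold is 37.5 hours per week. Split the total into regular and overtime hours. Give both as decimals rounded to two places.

Regular 36.37 hours, overtime 0.00 hours

Wed: 08:33–19:58 = 11 h 25 min; less 30 min break → 10 h 55 min
Thu: 06:41–11:12 = 4 h 31 min; less 30 min break → 4 h 1 min
Fri: 06:57–17:54 = 10 h 57 min; less 30 min break → 10 h 27 min
Sat: 11:28–15:41 = 4 h 13 min; less 30 min break → 3 h 43 min
Sun: 11:21–19:07 = 7 h 46 min; less 30 min break → 7 h 16 min
Total worked: 36 h 22 min = 36.37 h.
Threshold 37.5 h → overtime 0 h 0 min, regular 36 h 22 min.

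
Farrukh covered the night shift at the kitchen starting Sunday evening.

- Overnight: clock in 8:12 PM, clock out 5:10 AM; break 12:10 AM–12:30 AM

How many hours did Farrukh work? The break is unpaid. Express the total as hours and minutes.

Overnight: 8:12 PM → midnight = 3 h 48 min; midnight → 5:10 AM = 5 h 10 min; span 8 h 58 min; less 20 min break → 8 h 38 min

8 h 38 min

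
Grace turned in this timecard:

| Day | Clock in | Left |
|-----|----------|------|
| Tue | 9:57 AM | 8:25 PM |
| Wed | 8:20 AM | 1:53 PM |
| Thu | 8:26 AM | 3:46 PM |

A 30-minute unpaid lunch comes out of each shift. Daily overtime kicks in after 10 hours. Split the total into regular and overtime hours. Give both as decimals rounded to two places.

Regular 21.85 hours, overtime 0.00 hours

Tue: 9:57 AM–8:25 PM = 10 h 28 min; less 30 min break → 9 h 58 min
Wed: 8:20 AM–1:53 PM = 5 h 33 min; less 30 min break → 5 h 3 min
Thu: 8:26 AM–3:46 PM = 7 h 20 min; less 30 min break → 6 h 50 min
Tue reg 9 h 58 min / OT 0 h 0 min; Wed reg 5 h 3 min / OT 0 h 0 min; Thu reg 6 h 50 min / OT 0 h 0 min.
Totals: regular 21 h 51 min, overtime 0 h 0 min.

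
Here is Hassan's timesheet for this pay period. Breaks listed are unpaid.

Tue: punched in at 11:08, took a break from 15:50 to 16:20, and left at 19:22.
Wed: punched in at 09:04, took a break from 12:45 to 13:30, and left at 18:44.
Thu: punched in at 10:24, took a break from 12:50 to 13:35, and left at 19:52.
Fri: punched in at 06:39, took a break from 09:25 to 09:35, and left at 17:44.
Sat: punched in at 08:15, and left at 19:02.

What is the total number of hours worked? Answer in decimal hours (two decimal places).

47.07 hours

Tue: 11:08–19:22 = 8 h 14 min; less 30 min break → 7 h 44 min
Wed: 09:04–18:44 = 9 h 40 min; less 45 min break → 8 h 55 min
Thu: 10:24–19:52 = 9 h 28 min; less 45 min break → 8 h 43 min
Fri: 06:39–17:44 = 11 h 5 min; less 10 min break → 10 h 55 min
Sat: 08:15–19:02 = 10 h 47 min
Total: 7 h 44 min + 8 h 55 min + 8 h 43 min + 10 h 55 min + 10 h 47 min = 47 h 4 min.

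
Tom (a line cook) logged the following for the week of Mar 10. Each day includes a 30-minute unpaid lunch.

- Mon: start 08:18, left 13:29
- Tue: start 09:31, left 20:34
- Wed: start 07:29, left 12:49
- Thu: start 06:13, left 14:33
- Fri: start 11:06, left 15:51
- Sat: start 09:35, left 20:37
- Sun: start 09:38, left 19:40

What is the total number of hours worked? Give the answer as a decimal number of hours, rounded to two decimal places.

Mon: 08:18–13:29 = 5 h 11 min; less 30 min break → 4 h 41 min
Tue: 09:31–20:34 = 11 h 3 min; less 30 min break → 10 h 33 min
Wed: 07:29–12:49 = 5 h 20 min; less 30 min break → 4 h 50 min
Thu: 06:13–14:33 = 8 h 20 min; less 30 min break → 7 h 50 min
Fri: 11:06–15:51 = 4 h 45 min; less 30 min break → 4 h 15 min
Sat: 09:35–20:37 = 11 h 2 min; less 30 min break → 10 h 32 min
Sun: 09:38–19:40 = 10 h 2 min; less 30 min break → 9 h 32 min
Total: 4 h 41 min + 10 h 33 min + 4 h 50 min + 7 h 50 min + 4 h 15 min + 10 h 32 min + 9 h 32 min = 52 h 13 min.

52.22 hours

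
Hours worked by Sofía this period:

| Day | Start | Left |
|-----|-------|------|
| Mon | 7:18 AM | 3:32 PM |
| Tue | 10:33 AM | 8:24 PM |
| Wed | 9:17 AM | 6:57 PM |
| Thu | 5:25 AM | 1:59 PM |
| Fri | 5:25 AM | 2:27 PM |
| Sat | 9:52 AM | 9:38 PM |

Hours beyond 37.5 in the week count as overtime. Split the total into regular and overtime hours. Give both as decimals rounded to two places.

Regular 37.50 hours, overtime 19.62 hours

Mon: 7:18 AM–3:32 PM = 8 h 14 min
Tue: 10:33 AM–8:24 PM = 9 h 51 min
Wed: 9:17 AM–6:57 PM = 9 h 40 min
Thu: 5:25 AM–1:59 PM = 8 h 34 min
Fri: 5:25 AM–2:27 PM = 9 h 2 min
Sat: 9:52 AM–9:38 PM = 11 h 46 min
Total worked: 57 h 7 min = 57.12 h.
Threshold 37.5 h → overtime 19 h 37 min, regular 37 h 30 min.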